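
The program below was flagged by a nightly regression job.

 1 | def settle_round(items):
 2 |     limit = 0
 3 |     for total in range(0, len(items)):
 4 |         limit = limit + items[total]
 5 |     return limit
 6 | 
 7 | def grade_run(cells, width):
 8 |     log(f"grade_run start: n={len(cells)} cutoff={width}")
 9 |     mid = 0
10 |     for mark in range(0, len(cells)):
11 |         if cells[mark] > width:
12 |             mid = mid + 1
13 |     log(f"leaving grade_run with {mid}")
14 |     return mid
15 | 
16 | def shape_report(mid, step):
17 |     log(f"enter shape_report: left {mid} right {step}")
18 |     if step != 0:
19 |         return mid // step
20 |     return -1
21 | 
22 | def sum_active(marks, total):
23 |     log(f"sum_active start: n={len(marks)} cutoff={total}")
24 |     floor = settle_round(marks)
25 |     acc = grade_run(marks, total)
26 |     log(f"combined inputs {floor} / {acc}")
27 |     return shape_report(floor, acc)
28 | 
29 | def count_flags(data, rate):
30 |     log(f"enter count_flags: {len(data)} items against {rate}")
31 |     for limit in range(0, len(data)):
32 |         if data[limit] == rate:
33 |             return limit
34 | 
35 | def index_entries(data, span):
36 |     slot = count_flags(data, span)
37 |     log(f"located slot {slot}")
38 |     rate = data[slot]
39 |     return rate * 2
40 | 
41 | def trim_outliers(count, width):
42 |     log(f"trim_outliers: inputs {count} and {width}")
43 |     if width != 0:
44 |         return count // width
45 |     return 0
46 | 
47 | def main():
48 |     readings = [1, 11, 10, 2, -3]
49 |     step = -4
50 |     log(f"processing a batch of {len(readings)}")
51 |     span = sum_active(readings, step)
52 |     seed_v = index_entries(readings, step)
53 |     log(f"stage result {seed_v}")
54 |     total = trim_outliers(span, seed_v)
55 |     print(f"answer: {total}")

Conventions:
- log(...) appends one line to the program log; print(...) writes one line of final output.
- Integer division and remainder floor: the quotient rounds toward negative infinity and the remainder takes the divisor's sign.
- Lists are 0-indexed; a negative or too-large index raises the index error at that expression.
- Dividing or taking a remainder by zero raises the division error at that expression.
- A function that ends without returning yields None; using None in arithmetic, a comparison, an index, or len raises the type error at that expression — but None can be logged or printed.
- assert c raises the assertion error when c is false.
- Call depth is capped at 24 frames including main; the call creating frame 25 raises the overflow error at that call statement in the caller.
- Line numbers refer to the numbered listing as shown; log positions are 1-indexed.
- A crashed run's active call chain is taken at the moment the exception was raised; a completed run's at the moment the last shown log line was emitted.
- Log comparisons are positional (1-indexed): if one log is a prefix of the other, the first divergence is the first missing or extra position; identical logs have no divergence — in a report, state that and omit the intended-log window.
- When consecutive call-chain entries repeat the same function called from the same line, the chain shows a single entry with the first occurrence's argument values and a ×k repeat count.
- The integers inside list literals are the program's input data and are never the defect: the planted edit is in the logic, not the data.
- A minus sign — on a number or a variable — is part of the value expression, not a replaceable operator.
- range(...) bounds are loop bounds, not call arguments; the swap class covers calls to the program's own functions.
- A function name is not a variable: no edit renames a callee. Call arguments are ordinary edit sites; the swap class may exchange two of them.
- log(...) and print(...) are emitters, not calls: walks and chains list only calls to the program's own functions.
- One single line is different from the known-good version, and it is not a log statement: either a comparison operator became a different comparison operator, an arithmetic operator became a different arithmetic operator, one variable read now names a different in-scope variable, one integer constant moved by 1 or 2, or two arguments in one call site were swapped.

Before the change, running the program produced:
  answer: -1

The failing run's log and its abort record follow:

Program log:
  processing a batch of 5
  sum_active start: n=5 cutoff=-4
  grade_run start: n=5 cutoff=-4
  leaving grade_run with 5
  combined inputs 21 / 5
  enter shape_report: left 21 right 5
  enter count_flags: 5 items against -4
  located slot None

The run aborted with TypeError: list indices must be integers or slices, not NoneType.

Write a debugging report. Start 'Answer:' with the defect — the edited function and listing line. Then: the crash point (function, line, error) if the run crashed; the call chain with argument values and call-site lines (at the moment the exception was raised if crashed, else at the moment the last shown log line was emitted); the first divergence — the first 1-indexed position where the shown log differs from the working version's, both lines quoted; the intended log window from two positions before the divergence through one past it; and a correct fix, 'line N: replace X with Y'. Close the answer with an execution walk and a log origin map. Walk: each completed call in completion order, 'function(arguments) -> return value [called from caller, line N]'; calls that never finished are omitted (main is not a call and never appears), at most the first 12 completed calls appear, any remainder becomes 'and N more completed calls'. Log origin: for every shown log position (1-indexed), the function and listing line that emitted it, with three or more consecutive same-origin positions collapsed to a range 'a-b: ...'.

Answer: the defect is in main at line 49.
Key observation: Everything matches until log position 2, which reads 'sum_active start: n=5 cutoff=-4' in place of 'sum_active start: n=5 cutoff=-3'.
Crash: index_entries, line 38, TypeError.
Call chain: main -> index_entries([1, 11, 10, 2, -3], -4) (called at line 52).
First divergence: position 2 — the shown line 'sum_active start: n=5 cutoff=-4' should read 'sum_active start: n=5 cutoff=-3'.
Intended log window:
  1: processing a batch of 5
  2: sum_active start: n=5 cutoff=-3
  3: grade_run start: n=5 cutoff=-3
Execution walk:
  settle_round([1, 11, 10, 2, -3]) -> 21  [called from sum_active, line 24]
  grade_run([1, 11, 10, 2, -3], -4) -> 5  [called from sum_active, line 25]
  shape_report(21, 5) -> 4  [called from sum_active, line 27]
  sum_active([1, 11, 10, 2, -3], -4) -> 4  [called from main, line 51]
  count_flags([1, 11, 10, 2, -3], -4) -> None  [called from index_entries, line 36]
Origin of each log line:
  1: logged in main at line 50
  2: logged in sum_active at line 23
  3: logged in grade_run at line 8
  4: logged in grade_run at line 13
  5: logged in sum_active at line 26
  6: logged in shape_report at line 17
  7: logged in count_flags at line 30
  8: logged in index_entries at line 37
A correct fix: line 49: replace `-4` with `-3`.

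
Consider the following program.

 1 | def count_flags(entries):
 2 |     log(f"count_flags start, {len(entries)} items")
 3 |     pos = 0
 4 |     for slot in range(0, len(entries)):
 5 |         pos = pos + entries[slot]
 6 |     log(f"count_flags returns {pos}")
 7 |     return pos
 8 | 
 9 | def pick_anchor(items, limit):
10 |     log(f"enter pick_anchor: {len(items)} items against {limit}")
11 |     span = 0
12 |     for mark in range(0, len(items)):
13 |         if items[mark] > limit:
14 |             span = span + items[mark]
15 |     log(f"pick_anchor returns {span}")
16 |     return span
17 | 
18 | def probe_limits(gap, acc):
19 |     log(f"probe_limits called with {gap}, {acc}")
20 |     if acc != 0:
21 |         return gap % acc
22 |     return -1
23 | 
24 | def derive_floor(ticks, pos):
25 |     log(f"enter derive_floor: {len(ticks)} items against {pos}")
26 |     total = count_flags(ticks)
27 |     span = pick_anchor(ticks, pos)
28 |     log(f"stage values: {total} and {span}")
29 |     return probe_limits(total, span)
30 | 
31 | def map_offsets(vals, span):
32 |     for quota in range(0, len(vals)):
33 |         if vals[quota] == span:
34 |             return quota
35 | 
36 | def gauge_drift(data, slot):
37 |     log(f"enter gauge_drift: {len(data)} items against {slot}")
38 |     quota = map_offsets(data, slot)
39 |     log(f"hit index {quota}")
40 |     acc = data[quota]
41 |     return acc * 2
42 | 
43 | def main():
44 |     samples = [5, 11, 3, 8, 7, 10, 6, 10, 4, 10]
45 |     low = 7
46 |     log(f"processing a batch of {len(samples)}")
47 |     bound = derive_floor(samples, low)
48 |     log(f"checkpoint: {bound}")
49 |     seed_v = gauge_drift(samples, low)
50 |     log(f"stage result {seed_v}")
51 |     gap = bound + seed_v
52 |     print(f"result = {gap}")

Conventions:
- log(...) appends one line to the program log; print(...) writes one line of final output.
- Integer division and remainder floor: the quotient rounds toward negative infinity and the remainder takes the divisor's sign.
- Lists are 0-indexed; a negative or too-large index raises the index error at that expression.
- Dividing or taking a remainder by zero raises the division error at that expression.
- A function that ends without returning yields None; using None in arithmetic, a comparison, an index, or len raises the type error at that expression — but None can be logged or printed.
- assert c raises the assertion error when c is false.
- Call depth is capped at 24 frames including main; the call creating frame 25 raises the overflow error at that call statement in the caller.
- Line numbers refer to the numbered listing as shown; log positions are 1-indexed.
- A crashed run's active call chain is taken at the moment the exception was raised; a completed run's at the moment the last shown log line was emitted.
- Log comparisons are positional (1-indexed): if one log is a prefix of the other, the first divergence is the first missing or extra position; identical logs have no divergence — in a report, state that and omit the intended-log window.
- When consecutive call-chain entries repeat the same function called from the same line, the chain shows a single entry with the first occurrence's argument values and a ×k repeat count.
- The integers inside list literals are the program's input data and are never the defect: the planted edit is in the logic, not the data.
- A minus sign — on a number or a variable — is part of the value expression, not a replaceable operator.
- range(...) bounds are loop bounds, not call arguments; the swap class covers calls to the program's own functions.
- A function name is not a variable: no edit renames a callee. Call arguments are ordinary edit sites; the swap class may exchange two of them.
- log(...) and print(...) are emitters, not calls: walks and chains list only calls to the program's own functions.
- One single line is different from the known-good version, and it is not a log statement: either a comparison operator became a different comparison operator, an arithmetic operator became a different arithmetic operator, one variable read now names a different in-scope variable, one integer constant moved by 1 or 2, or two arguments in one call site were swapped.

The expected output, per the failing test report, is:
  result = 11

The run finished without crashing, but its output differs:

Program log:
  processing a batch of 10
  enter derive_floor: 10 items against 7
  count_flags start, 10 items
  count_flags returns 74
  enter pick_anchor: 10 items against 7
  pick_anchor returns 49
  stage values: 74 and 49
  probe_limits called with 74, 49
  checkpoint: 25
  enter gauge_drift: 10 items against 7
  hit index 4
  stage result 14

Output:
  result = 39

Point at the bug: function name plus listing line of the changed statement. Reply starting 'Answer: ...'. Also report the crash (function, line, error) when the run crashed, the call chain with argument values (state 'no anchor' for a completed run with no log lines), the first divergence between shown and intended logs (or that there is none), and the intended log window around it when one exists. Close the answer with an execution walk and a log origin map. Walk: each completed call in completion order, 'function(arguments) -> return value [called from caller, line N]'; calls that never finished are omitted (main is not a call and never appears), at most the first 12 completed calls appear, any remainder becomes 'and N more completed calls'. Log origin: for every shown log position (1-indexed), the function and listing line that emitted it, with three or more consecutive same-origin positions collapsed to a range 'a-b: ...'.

Answer: the defect is in main at line 51.
The tell: Nothing in the log betrays the bug — only the output does.
Call chain: main.
First divergence: there is none — every log position agrees.
Execution walk:
  count_flags([5, 11, 3, 8, 7, 10, 6, 10, 4, 10]) -> 74  [called from derive_floor, line 26]
  pick_anchor([5, 11, 3, 8, 7, 10, 6, 10, 4, 10], 7) -> 49  [called from derive_floor, line 27]
  probe_limits(74, 49) -> 25  [called from derive_floor, line 29]
  derive_floor([5, 11, 3, 8, 7, 10, 6, 10, 4, 10], 7) -> 25  [called from main, line 47]
  map_offsets([5, 11, 3, 8, 7, 10, 6, 10, 4, 10], 7) -> 4  [called from gauge_drift, line 38]
  gauge_drift([5, 11, 3, 8, 7, 10, 6, 10, 4, 10], 7) -> 14  [called from main, line 49]
Origin of each log line:
  1: emitted by main (line 46)
  2: emitted by derive_floor (line 25)
  3: emitted by count_flags (line 2)
  4: emitted by count_flags (line 6)
  5: emitted by pick_anchor (line 10)
  6: emitted by pick_anchor (line 15)
  7: emitted by derive_floor (line 28)
  8: emitted by probe_limits (line 19)
  9: emitted by main (line 48)
  10: emitted by gauge_drift (line 37)
  11: emitted by gauge_drift (line 39)
  12: emitted by main (line 50)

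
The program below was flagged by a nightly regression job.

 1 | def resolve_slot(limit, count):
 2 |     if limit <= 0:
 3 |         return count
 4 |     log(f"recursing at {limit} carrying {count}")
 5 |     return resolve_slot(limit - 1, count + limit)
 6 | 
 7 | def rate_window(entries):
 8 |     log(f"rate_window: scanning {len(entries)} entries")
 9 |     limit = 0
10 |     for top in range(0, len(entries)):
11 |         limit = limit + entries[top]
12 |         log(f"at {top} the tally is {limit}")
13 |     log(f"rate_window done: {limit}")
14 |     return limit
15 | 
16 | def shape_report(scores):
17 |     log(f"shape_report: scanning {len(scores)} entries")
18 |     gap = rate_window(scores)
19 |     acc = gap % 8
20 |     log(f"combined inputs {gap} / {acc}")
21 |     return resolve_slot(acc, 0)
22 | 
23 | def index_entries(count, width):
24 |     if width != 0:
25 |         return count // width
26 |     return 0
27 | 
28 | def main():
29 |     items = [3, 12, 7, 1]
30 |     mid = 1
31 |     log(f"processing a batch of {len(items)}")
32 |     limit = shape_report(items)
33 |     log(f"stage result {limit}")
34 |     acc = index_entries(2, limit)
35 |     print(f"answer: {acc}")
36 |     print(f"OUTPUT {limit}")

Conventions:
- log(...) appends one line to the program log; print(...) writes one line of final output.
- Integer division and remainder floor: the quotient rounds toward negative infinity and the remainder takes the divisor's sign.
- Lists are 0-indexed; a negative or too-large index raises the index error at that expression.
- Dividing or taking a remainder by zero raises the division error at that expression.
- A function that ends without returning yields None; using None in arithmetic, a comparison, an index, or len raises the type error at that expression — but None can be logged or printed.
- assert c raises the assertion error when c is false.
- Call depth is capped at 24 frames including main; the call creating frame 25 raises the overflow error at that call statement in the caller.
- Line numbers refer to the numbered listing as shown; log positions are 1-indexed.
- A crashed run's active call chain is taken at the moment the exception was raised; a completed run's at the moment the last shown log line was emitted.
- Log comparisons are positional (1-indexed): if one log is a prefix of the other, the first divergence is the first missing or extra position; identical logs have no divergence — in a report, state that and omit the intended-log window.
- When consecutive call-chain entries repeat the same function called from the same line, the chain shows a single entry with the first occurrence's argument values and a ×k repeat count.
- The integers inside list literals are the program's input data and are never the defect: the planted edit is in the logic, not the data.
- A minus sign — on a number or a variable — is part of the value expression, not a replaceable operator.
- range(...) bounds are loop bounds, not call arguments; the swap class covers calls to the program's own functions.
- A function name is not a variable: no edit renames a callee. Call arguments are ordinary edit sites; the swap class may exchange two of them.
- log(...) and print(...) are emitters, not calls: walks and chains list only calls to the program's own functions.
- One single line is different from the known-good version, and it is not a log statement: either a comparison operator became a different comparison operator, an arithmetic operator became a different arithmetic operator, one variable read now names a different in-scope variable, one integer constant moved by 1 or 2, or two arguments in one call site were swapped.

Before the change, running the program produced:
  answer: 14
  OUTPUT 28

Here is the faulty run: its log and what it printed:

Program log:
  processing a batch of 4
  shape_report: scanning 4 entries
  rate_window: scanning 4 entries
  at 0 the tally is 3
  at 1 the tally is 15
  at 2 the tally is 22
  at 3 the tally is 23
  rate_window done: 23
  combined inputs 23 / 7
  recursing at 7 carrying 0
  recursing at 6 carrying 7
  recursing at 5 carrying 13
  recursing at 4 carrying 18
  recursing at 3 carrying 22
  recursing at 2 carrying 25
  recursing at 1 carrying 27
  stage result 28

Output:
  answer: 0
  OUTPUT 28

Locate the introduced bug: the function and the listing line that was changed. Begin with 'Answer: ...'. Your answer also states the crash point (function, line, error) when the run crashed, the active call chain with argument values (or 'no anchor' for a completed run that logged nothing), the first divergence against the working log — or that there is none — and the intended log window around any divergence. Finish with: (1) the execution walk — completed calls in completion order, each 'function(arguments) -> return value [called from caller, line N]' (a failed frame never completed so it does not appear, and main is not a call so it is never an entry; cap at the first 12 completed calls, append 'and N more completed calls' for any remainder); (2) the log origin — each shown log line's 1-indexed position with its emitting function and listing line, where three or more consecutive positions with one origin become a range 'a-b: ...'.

Answer: the defect is in main at line 34.
The tell: Every logged value matches the working version; the printed result is what differs.
Call chain: main.
First divergence: there is none — every log position agrees.
Execution walk:
  rate_window([3, 12, 7, 1]) -> 23  [called from shape_report, line 18]
  resolve_slot(0, 28) -> 28  [called from resolve_slot, line 5]
  resolve_slot(1, 27) -> 28  [called from resolve_slot, line 5]
  resolve_slot(2, 25) -> 28  [called from resolve_slot, line 5]
  resolve_slot(3, 22) -> 28  [called from resolve_slot, line 5]
  resolve_slot(4, 18) -> 28  [called from resolve_slot, line 5]
  resolve_slot(5, 13) -> 28  [called from resolve_slot, line 5]
  resolve_slot(6, 7) -> 28  [called from resolve_slot, line 5]
  resolve_slot(7, 0) -> 28  [called from shape_report, line 21]
  shape_report([3, 12, 7, 1]) -> 28  [called from main, line 32]
  index_entries(2, 28) -> 0  [called from main, line 34]
Log origins:
  1: logged in main at line 31
  2: logged in shape_report at line 17
  3: logged in rate_window at line 8
  4-7: logged in rate_window at line 12
  8: logged in rate_window at line 13
  9: logged in shape_report at line 20
  10-16: logged in resolve_slot at line 4
  17: logged in main at line 33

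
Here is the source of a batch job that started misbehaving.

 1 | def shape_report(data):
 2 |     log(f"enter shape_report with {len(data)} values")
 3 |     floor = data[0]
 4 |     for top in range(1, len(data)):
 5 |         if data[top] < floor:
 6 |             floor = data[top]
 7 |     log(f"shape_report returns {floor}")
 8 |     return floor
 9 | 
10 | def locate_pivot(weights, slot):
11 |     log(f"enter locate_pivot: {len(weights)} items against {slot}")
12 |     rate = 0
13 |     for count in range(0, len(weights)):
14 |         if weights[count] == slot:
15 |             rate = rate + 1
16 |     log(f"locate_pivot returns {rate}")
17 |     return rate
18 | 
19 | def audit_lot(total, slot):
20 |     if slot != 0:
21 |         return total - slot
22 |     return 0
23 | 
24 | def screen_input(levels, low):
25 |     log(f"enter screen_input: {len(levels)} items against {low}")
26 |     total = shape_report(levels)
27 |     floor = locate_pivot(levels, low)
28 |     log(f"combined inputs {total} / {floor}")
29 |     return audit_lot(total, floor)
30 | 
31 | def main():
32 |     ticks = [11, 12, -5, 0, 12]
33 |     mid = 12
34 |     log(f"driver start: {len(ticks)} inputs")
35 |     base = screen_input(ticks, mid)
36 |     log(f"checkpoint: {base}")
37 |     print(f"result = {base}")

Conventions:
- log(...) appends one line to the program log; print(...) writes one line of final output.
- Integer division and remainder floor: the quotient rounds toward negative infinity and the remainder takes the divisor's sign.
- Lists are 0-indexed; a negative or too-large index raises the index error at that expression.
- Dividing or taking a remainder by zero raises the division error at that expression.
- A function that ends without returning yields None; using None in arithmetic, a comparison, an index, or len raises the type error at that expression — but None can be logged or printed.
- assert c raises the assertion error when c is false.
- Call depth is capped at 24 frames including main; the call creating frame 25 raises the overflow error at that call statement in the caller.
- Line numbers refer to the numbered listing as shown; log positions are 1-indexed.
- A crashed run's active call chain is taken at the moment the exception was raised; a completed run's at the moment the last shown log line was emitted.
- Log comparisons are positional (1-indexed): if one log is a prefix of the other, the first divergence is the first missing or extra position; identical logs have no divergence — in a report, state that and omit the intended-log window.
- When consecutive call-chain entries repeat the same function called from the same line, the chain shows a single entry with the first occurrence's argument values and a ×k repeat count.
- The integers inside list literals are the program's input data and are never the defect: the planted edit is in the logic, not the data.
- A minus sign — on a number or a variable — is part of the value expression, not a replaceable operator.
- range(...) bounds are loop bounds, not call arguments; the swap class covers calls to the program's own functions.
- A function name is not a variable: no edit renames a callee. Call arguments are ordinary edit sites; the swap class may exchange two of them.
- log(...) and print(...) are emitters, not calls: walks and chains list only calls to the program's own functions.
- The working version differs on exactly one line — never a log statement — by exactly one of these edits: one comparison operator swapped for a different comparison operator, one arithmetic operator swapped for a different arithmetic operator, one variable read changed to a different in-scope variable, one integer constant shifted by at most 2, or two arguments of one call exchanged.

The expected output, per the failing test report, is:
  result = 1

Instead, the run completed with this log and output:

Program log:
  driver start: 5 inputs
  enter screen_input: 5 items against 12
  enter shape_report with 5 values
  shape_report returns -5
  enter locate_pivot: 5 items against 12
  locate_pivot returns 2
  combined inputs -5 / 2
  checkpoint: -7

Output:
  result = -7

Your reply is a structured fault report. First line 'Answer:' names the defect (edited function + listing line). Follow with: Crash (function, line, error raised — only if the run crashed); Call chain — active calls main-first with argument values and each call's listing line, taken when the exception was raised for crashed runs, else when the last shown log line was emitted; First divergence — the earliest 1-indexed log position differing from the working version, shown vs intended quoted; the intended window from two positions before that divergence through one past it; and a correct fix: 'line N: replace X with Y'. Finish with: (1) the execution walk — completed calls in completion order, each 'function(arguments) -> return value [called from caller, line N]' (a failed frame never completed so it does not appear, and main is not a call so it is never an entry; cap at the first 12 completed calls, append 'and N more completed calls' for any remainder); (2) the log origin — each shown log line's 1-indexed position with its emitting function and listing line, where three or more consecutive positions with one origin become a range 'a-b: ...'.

Answer: the defect is in audit_lot at line 21.
Core observation: The earliest visible damage is log position 8 — 'checkpoint: -7' rather than the intended 'checkpoint: 1'.
Call chain: main.
First divergence: position 8 — the shown line 'checkpoint: -7' should read 'checkpoint: 1'.
Intended log window:
  6: locate_pivot returns 2
  7: combined inputs -5 / 2
  8: checkpoint: 1
Execution walk:
  shape_report([11, 12, -5, 0, 12]) -> -5  [called from screen_input, line 26]
  locate_pivot([11, 12, -5, 0, 12], 12) -> 2  [called from screen_input, line 27]
  audit_lot(-5, 2) -> -7  [called from screen_input, line 29]
  screen_input([11, 12, -5, 0, 12], 12) -> -7  [called from main, line 35]
Log line origins:
  1: emitted by main (line 34)
  2: emitted by screen_input (line 25)
  3: emitted by shape_report (line 2)
  4: emitted by shape_report (line 7)
  5: emitted by locate_pivot (line 11)
  6: emitted by locate_pivot (line 16)
  7: emitted by screen_input (line 28)
  8: emitted by main (line 36)
A correct fix: line 21: replace `-` with `%`.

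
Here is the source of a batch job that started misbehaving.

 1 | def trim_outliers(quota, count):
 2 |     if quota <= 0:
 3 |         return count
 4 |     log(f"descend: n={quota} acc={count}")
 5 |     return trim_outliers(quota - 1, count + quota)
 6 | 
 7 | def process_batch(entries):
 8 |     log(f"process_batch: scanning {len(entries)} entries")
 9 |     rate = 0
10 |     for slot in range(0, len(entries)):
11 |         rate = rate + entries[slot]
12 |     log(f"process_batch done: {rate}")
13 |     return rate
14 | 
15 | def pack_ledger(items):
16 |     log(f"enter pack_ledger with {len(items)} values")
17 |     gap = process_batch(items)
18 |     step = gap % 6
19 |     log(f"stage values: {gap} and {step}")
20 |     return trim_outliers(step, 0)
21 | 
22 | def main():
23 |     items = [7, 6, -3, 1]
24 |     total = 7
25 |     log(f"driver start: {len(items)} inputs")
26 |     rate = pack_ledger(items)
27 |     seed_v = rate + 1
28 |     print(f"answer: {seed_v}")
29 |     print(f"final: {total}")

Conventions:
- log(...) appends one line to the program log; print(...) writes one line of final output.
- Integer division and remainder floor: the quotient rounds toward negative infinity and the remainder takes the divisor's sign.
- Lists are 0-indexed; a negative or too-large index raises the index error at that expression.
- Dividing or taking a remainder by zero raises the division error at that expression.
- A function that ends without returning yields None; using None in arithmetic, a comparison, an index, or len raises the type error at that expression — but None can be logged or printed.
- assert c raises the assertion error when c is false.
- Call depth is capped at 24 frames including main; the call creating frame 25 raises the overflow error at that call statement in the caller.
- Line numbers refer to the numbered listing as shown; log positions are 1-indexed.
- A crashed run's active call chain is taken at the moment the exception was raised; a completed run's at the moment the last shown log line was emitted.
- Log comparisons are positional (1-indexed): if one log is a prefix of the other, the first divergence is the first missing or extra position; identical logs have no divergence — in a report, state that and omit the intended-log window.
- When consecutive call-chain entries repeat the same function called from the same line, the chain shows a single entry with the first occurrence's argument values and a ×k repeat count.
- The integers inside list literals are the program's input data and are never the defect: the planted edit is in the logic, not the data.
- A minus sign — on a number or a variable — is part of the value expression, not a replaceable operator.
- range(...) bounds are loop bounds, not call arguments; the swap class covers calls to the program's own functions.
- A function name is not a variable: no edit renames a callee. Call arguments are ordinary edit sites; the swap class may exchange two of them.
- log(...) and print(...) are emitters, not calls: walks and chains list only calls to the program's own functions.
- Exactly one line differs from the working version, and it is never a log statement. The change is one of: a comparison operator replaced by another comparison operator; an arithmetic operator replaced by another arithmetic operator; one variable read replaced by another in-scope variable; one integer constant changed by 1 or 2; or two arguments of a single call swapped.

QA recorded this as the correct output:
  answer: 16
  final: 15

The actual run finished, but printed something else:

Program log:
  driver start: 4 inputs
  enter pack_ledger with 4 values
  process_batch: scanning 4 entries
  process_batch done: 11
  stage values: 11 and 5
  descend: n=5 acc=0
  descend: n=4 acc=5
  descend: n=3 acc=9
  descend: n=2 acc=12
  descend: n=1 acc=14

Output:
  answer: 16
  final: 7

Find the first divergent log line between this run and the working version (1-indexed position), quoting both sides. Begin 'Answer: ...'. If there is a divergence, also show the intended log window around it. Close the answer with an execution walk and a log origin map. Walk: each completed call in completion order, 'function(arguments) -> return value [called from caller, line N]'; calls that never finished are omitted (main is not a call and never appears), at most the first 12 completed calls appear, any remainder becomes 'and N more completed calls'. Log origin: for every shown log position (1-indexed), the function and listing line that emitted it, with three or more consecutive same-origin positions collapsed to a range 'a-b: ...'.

Answer: none — the logs agree in full.
Execution walk:
  process_batch([7, 6, -3, 1]) -> 11  [called from pack_ledger, line 17]
  trim_outliers(0, 15) -> 15  [called from trim_outliers, line 5]
  trim_outliers(1, 14) -> 15  [called from trim_outliers, line 5]
  trim_outliers(2, 12) -> 15  [called from trim_outliers, line 5]
  trim_outliers(3, 9) -> 15  [called from trim_outliers, line 5]
  trim_outliers(4, 5) -> 15  [called from trim_outliers, line 5]
  trim_outliers(5, 0) -> 15  [called from pack_ledger, line 20]
  pack_ledger([7, 6, -3, 1]) -> 15  [called from main, line 26]
Origin of each log line:
  1: logged in main at line 25
  2: logged in pack_ledger at line 16
  3: logged in process_batch at line 8
  4: logged in process_batch at line 12
  5: logged in pack_ledger at line 19
  6-10: logged in trim_outliers at line 4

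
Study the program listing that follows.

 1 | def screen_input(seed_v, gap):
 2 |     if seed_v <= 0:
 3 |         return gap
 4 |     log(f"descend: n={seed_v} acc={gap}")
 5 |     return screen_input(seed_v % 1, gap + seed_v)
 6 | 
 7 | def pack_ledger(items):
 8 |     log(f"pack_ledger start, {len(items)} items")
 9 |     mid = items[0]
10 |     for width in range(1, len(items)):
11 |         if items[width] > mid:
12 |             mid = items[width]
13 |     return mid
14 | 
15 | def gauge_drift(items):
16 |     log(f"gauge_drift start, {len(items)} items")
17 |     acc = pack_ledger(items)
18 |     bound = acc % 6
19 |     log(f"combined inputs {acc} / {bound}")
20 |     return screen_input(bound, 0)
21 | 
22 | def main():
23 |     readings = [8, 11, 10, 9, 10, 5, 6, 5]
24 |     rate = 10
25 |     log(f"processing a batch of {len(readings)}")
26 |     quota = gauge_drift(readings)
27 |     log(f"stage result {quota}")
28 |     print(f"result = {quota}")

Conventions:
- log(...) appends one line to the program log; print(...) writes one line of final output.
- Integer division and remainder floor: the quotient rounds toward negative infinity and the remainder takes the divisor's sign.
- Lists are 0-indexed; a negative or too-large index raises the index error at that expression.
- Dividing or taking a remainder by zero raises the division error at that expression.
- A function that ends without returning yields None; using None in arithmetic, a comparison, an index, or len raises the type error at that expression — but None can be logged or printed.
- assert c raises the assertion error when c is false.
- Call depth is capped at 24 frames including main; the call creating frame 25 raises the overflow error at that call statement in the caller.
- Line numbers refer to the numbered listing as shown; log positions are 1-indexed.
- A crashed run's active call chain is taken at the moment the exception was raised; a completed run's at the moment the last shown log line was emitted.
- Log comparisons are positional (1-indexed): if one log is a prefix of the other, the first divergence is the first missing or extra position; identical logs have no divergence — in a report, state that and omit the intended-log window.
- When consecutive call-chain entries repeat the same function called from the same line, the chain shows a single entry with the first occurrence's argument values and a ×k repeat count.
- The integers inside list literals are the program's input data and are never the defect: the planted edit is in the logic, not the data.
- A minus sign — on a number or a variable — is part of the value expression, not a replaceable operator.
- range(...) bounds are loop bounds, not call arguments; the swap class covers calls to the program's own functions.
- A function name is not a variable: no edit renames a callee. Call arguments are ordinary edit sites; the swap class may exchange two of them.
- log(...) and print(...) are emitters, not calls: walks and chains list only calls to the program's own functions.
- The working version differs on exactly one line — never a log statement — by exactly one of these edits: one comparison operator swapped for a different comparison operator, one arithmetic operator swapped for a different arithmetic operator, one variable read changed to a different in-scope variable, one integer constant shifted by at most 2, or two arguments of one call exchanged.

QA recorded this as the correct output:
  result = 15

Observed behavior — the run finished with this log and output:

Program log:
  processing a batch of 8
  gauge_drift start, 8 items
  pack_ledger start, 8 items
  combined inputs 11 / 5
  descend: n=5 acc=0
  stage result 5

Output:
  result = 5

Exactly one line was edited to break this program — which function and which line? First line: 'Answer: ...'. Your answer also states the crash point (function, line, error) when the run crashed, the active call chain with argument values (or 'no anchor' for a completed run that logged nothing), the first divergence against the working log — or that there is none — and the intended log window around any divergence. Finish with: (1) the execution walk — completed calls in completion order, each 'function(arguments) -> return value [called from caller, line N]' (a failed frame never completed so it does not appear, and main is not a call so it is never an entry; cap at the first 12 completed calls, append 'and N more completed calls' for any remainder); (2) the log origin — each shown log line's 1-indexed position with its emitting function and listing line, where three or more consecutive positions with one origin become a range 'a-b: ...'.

Answer: the defect is in screen_input at line 5.
Key observation: Log line 6 is where behavior first shows: 'stage result 5' appears instead of 'descend: n=4 acc=5'.
Call chain: main.
First divergence: position 6 — the shown line 'stage result 5' should read 'descend: n=4 acc=5'.
Intended log window:
  4: combined inputs 11 / 5
  5: descend: n=5 acc=0
  6: descend: n=4 acc=5
  7: descend: n=3 acc=9
Execution walk:
  pack_ledger([8, 11, 10, 9, 10, 5, 6, 5]) -> 11  [called from gauge_drift, line 17]
  screen_input(0, 5) -> 5  [called from screen_input, line 5]
  screen_input(5, 0) -> 5  [called from gauge_drift, line 20]
  gauge_drift([8, 11, 10, 9, 10, 5, 6, 5]) -> 5  [called from main, line 26]
Log line origins:
  1 — main, line 25
  2 — gauge_drift, line 16
  3 — pack_ledger, line 8
  4 — gauge_drift, line 19
  5 — screen_input, line 4
  6 — main, line 27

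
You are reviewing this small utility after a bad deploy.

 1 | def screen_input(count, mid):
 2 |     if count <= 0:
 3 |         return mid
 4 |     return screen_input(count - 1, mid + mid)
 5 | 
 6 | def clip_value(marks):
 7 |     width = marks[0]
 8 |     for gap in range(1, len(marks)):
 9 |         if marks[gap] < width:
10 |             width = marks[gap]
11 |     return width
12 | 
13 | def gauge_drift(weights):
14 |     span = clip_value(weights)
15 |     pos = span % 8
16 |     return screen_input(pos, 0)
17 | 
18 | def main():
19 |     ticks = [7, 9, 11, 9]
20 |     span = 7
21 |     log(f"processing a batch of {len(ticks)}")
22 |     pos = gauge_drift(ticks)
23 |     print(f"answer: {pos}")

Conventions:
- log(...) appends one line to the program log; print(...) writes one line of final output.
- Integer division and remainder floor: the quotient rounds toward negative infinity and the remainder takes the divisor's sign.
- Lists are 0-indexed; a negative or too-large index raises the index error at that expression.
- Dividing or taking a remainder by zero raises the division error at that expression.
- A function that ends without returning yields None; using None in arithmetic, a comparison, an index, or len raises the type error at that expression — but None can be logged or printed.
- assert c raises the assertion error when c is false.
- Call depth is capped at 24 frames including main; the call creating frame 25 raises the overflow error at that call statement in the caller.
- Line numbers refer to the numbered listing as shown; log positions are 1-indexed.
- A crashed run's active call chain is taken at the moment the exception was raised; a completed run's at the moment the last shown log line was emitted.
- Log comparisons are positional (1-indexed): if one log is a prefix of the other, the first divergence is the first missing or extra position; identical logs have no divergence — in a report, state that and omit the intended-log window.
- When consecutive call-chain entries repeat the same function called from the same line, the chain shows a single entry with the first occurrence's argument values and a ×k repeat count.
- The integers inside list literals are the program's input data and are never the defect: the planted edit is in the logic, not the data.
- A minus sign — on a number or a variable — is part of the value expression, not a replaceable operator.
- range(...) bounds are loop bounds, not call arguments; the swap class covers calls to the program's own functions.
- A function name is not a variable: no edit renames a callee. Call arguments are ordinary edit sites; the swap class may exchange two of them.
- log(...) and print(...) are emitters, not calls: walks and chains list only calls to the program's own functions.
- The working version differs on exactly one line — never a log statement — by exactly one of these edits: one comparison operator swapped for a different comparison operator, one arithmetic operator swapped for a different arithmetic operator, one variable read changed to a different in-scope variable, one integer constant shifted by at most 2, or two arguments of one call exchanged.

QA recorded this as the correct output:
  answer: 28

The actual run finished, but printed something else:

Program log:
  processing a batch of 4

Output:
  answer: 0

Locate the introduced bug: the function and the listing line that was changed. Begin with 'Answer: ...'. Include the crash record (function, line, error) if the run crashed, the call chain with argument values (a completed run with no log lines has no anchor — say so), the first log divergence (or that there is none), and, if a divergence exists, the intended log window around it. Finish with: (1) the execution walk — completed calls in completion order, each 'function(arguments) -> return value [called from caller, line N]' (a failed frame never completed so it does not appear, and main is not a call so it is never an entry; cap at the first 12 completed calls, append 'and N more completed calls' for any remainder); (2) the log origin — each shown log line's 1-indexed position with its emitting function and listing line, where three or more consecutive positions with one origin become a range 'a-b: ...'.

Answer: the defect is in screen_input at line 4.
Core observation: No log line changed; the fault shows up purely in the output.
Call chain: main.
First divergence: none (the log streams are identical).
Execution walk:
  clip_value([7, 9, 11, 9]) -> 7  [called from gauge_drift, line 14]
  screen_input(0, 0) -> 0  [called from screen_input, line 4]
  screen_input(1, 0) -> 0  [called from screen_input, line 4]
  screen_input(2, 0) -> 0  [called from screen_input, line 4]
  screen_input(3, 0) -> 0  [called from screen_input, line 4]
  screen_input(4, 0) -> 0  [called from screen_input, line 4]
  screen_input(5, 0) -> 0  [called from screen_input, line 4]
  screen_input(6, 0) -> 0  [called from screen_input, line 4]
  screen_input(7, 0) -> 0  [called from gauge_drift, line 16]
  gauge_drift([7, 9, 11, 9]) -> 0  [called from main, line 22]
Log line origins:
  1: logged in main at line 21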